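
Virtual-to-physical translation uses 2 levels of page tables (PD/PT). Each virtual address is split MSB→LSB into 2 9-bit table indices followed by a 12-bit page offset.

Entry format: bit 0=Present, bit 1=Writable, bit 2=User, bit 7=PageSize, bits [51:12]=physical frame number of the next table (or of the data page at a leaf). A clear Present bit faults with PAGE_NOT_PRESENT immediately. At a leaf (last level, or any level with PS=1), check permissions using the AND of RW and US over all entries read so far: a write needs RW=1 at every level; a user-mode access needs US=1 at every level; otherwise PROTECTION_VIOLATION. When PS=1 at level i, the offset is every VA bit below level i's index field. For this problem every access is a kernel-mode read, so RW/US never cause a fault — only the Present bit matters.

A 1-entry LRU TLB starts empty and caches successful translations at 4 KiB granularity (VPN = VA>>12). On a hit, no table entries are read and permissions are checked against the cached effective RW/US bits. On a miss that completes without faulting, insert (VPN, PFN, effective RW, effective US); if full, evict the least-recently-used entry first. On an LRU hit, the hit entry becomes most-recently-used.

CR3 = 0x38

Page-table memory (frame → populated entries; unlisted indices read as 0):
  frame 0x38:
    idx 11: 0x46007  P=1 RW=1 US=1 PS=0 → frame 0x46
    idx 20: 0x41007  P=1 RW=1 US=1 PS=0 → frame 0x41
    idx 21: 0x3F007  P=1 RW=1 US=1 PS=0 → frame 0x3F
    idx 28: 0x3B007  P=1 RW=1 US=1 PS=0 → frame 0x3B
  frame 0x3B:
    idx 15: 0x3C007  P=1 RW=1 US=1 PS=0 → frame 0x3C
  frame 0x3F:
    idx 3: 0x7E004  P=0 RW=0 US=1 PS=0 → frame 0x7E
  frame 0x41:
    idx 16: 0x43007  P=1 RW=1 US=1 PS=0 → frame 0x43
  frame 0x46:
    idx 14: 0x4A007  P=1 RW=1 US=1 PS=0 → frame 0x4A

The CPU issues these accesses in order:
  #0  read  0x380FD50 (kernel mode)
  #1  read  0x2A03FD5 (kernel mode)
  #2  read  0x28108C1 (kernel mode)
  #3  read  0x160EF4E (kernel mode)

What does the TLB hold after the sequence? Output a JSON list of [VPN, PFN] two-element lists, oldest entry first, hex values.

Walk each access:
#0 VA=0x380FD50 (r,kernel):
  L0: frame=0x38 idx=28 entry=0x3B007 [P=1 RW=1 US=1 PS=0]
  L1: frame=0x3B idx=15 entry=0x3C007 [P=1 RW=1 US=1 PS=0]
  → PA=0x3CD50  (2 entries read)
#1 VA=0x2A03FD5 (r,kernel):
  L0: frame=0x38 idx=21 entry=0x3F007 [P=1 RW=1 US=1 PS=0]
  L1: frame=0x3F idx=3 entry=0x7E004 [P=0 RW=0 US=1 PS=0]
  ✗ PAGE_NOT_PRESENT  [2 reads]
#2 VA=0x28108C1 (r,kernel):
  L0: frame=0x38 idx=20 entry=0x41007 [P=1 RW=1 US=1 PS=0]
  L1: frame=0x41 idx=16 entry=0x43007 [P=1 RW=1 US=1 PS=0]
  → PA=0x438C1  (2 entries read)
#3 VA=0x160EF4E (r,kernel):
  L0: frame=0x38 idx=11 entry=0x46007 [P=1 RW=1 US=1 PS=0]
  L1: frame=0x46 idx=14 entry=0x4A007 [P=1 RW=1 US=1 PS=0]
  → PA=0x4AF4E  (2 entries read)

TLB: [["0x160E", "0x4A"]]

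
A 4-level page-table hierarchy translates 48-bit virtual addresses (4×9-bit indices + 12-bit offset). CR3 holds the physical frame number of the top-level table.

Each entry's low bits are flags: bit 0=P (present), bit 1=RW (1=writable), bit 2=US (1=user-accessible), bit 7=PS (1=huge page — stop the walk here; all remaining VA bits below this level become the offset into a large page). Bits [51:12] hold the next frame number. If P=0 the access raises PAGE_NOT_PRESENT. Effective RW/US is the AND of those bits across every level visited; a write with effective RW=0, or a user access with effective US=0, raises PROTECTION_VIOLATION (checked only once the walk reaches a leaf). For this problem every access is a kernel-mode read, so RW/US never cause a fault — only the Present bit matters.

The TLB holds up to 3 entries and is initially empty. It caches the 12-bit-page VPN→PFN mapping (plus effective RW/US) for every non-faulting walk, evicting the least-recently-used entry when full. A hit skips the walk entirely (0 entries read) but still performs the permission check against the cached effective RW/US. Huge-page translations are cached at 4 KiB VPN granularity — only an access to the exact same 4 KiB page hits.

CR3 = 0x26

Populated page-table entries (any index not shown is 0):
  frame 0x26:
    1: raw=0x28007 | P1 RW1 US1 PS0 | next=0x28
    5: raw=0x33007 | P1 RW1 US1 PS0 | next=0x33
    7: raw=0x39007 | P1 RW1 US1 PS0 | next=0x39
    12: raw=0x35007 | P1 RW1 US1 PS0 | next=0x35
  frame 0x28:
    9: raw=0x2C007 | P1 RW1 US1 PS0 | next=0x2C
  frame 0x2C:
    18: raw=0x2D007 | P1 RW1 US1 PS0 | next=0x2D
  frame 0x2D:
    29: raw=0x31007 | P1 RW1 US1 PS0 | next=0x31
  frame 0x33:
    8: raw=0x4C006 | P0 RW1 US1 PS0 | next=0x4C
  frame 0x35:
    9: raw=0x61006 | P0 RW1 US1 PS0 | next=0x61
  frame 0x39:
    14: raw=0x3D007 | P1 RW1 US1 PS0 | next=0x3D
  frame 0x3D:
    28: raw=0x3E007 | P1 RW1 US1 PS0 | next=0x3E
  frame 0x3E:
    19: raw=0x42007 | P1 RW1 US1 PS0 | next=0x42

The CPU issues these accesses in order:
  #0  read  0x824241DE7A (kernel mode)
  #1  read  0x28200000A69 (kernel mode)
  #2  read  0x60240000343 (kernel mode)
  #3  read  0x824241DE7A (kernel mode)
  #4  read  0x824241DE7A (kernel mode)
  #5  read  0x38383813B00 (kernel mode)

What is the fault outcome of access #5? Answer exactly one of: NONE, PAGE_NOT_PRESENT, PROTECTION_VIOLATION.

Per-access translation:
#0 VA=0x824241DE7A (r,kernel):
  L0 @0x26[1] → 0x28007  P=1,RW=1,US=1,PS=0
  L1 @0x28[9] → 0x2C007  P=1,RW=1,US=1,PS=0
  L2 @0x2C[18] → 0x2D007  P=1,RW=1,US=1,PS=0
  L3 @0x2D[29] → 0x31007  P=1,RW=1,US=1,PS=0
  ✓ 0x31E7A  — 4 lookups
#1 VA=0x28200000A69 (r,kernel):
  L0 @0x26[5] → 0x33007  P=1,RW=1,US=1,PS=0
  L1 @0x33[8] → 0x4C006  P=0,RW=1,US=1,PS=0
  ⇒ fault: PAGE_NOT_PRESENT  — 2 lookups
#2 VA=0x60240000343 (r,kernel):
  L0 @0x26[12] → 0x35007  P=1,RW=1,US=1,PS=0
  L1 @0x35[9] → 0x61006  P=0,RW=1,US=1,PS=0
  ⇒ fault: PAGE_NOT_PRESENT  — 2 lookups
#3 VA=0x824241DE7A (r,kernel):
  TLB hit vpn=0x824241D → PA=0x31E7A
#4 VA=0x824241DE7A (r,kernel):
  TLB hit vpn=0x824241D → PA=0x31E7A
#5 VA=0x38383813B00 (r,kernel):
  L0 @0x26[7] → 0x39007  P=1,RW=1,US=1,PS=0
  L1 @0x39[14] → 0x3D007  P=1,RW=1,US=1,PS=0
  L2 @0x3D[28] → 0x3E007  P=1,RW=1,US=1,PS=0
  L3 @0x3E[19] → 0x42007  P=1,RW=1,US=1,PS=0
  ✓ 0x42B00  — 4 lookups

Access #5 fault: NONE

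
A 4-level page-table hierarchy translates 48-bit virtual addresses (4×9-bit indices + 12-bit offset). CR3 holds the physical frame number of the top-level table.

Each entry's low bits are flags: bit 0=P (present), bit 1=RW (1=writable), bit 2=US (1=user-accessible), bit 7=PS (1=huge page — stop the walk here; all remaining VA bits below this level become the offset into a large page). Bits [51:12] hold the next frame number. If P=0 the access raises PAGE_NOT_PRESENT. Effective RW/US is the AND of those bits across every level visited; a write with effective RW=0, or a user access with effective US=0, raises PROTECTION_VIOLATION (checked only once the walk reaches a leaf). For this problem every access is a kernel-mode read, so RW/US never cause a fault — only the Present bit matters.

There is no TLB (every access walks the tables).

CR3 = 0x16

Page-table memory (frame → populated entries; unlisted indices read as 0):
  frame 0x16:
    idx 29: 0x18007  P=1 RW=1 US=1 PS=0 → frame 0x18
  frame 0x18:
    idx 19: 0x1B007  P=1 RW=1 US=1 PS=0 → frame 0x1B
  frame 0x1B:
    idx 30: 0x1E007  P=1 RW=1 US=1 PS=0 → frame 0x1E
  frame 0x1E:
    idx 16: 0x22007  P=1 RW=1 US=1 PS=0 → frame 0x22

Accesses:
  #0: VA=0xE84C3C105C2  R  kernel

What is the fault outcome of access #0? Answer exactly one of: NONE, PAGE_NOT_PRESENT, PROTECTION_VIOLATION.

Per-access translation:
#0 VA=0xE84C3C105C2 (r,kernel):
  L0 @0x16[29] → 0x18007  P=1,RW=1,US=1,PS=0
  L1 @0x18[19] → 0x1B007  P=1,RW=1,US=1,PS=0
  L2 @0x1B[30] → 0x1E007  P=1,RW=1,US=1,PS=0
  L3 @0x1E[16] → 0x22007  P=1,RW=1,US=1,PS=0
  ⇒ phys 0x225C2  [4 reads]

Access #0 fault: NONE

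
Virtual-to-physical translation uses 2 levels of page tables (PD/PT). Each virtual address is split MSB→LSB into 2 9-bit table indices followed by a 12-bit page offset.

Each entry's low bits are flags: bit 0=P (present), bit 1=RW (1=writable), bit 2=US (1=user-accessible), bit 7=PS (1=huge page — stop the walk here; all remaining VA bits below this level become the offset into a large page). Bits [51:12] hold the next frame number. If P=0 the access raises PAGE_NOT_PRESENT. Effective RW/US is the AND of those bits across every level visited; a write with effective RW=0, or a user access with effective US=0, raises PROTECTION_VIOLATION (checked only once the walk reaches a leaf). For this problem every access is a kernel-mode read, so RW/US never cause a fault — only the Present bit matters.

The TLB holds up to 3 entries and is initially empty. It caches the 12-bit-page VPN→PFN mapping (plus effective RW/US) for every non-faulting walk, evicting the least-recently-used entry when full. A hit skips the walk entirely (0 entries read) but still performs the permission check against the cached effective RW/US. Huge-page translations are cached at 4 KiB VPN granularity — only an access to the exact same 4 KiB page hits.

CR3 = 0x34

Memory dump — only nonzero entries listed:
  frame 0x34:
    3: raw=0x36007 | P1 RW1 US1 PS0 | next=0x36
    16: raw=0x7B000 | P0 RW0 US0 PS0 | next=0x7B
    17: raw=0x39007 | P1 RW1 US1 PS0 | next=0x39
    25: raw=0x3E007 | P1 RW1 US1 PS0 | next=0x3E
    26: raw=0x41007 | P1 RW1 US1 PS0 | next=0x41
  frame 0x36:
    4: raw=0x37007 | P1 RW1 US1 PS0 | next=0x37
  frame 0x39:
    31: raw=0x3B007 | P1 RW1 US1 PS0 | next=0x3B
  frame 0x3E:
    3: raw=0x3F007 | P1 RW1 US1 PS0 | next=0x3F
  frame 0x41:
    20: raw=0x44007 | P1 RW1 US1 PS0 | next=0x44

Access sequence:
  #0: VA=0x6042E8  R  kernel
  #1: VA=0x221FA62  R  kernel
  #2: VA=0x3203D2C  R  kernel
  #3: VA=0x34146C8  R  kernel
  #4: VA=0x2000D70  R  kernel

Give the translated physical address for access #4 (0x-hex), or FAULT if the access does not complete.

Trace:
#0 VA=0x6042E8 (r,kernel):
  lvl0: tbl 0x34, slot 3 ⇒ 0x36007 (P1/RW1/US1/PS0)
  lvl1: tbl 0x36, slot 4 ⇒ 0x37007 (P1/RW1/US1/PS0)
  ✓ 0x372E8  — 2 lookups
#1 VA=0x221FA62 (r,kernel):
  lvl0: tbl 0x34, slot 17 ⇒ 0x39007 (P1/RW1/US1/PS0)
  lvl1: tbl 0x39, slot 31 ⇒ 0x3B007 (P1/RW1/US1/PS0)
  ✓ 0x3BA62  — 2 lookups
#2 VA=0x3203D2C (r,kernel):
  lvl0: tbl 0x34, slot 25 ⇒ 0x3E007 (P1/RW1/US1/PS0)
  lvl1: tbl 0x3E, slot 3 ⇒ 0x3F007 (P1/RW1/US1/PS0)
  ✓ 0x3FD2C  — 2 lookups
#3 VA=0x34146C8 (r,kernel):
  lvl0: tbl 0x34, slot 26 ⇒ 0x41007 (P1/RW1/US1/PS0)
  lvl1: tbl 0x41, slot 20 ⇒ 0x44007 (P1/RW1/US1/PS0)
  ✓ 0x446C8  — 2 lookups
#4 VA=0x2000D70 (r,kernel):
  lvl0: tbl 0x34, slot 16 ⇒ 0x7B000 (P0/RW0/US0/PS0)
  ⇒ fault: PAGE_NOT_PRESENT  — 1 lookups

Access #4 PA: FAULT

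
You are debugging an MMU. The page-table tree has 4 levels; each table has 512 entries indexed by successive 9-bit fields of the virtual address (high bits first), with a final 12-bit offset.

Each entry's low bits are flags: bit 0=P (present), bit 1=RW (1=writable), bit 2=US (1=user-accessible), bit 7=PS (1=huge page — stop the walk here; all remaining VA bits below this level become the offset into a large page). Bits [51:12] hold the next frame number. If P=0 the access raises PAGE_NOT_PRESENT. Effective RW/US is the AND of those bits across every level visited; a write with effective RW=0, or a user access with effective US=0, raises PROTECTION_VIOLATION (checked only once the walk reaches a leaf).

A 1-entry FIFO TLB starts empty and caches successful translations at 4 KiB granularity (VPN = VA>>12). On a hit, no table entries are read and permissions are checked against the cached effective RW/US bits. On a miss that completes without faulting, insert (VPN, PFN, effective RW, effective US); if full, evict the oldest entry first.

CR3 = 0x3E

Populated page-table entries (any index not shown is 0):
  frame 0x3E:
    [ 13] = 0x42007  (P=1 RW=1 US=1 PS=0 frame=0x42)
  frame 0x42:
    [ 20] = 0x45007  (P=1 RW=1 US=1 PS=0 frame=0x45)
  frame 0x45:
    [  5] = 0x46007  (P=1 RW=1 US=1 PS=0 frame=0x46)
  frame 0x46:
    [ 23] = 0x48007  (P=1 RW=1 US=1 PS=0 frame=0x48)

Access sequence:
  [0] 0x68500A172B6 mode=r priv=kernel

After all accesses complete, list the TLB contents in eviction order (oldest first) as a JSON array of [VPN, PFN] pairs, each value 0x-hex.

Trace:
#0 VA=0x68500A172B6 (r,kernel):
  lvl0: tbl 0x3E, slot 13 ⇒ 0x42007 (P1/RW1/US1/PS0)
  lvl1: tbl 0x42, slot 20 ⇒ 0x45007 (P1/RW1/US1/PS0)
  lvl2: tbl 0x45, slot 5 ⇒ 0x46007 (P1/RW1/US1/PS0)
  lvl3: tbl 0x46, slot 23 ⇒ 0x48007 (P1/RW1/US1/PS0)
  ✓ 0x482B6  — 4 lookups

TLB: [["0x68500A17", "0x48"]]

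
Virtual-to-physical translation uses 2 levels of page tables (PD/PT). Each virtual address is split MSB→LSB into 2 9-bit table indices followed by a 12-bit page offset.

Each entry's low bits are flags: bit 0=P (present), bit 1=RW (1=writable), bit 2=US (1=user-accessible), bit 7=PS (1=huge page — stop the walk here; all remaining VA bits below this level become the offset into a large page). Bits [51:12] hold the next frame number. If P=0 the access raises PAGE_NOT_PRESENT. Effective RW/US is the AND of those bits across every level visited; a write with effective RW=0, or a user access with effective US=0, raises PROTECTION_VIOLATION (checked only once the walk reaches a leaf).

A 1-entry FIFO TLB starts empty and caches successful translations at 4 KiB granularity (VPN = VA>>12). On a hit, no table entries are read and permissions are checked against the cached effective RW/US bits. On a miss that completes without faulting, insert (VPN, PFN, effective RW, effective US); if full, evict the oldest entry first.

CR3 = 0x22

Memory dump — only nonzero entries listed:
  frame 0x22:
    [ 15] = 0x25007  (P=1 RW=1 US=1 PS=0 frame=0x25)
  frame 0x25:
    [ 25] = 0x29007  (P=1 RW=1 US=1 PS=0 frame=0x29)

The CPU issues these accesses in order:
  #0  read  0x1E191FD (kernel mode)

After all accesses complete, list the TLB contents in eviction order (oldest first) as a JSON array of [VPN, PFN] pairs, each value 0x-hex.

Per-access translation:
#0 VA=0x1E191FD (r,kernel):
  lvl0: tbl 0x22, slot 15 ⇒ 0x25007 (P1/RW1/US1/PS0)
  lvl1: tbl 0x25, slot 25 ⇒ 0x29007 (P1/RW1/US1/PS0)
  ✓ 0x291FD  — 2 lookups

TLB: [["0x1E19", "0x29"]]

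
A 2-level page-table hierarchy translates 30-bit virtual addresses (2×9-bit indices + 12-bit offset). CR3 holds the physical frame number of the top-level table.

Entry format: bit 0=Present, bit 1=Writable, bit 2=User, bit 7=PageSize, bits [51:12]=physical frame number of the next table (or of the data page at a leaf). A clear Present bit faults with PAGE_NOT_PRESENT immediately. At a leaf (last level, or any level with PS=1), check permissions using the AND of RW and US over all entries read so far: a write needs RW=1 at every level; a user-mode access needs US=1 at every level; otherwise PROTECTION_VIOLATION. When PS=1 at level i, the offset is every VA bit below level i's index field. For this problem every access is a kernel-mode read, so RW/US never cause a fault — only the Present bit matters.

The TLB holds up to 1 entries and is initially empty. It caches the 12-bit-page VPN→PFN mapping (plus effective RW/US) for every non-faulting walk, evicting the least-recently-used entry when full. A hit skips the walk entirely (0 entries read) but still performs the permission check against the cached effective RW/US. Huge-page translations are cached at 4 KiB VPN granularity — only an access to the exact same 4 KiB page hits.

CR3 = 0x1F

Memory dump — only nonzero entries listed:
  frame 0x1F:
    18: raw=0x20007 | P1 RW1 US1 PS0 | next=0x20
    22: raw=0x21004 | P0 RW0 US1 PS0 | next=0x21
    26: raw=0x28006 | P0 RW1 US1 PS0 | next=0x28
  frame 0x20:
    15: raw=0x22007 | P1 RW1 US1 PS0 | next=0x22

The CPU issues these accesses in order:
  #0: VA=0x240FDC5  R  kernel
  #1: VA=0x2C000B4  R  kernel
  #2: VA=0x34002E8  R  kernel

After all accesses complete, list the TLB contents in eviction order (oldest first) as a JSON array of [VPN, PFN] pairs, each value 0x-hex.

Per-access translation:
#0 VA=0x240FDC5 (r,kernel):
  L0 @0x1F[18] → 0x20007  P=1,RW=1,US=1,PS=0
  L1 @0x20[15] → 0x22007  P=1,RW=1,US=1,PS=0
  ⇒ phys 0x22DC5  [2 reads]
#1 VA=0x2C000B4 (r,kernel):
  L0 @0x1F[22] → 0x21004  P=0,RW=0,US=1,PS=0
  ✗ PAGE_NOT_PRESENT  [1 reads]
#2 VA=0x34002E8 (r,kernel):
  L0 @0x1F[26] → 0x28006  P=0,RW=1,US=1,PS=0
  ✗ PAGE_NOT_PRESENT  [1 reads]

TLB: [["0x240F", "0x22"]]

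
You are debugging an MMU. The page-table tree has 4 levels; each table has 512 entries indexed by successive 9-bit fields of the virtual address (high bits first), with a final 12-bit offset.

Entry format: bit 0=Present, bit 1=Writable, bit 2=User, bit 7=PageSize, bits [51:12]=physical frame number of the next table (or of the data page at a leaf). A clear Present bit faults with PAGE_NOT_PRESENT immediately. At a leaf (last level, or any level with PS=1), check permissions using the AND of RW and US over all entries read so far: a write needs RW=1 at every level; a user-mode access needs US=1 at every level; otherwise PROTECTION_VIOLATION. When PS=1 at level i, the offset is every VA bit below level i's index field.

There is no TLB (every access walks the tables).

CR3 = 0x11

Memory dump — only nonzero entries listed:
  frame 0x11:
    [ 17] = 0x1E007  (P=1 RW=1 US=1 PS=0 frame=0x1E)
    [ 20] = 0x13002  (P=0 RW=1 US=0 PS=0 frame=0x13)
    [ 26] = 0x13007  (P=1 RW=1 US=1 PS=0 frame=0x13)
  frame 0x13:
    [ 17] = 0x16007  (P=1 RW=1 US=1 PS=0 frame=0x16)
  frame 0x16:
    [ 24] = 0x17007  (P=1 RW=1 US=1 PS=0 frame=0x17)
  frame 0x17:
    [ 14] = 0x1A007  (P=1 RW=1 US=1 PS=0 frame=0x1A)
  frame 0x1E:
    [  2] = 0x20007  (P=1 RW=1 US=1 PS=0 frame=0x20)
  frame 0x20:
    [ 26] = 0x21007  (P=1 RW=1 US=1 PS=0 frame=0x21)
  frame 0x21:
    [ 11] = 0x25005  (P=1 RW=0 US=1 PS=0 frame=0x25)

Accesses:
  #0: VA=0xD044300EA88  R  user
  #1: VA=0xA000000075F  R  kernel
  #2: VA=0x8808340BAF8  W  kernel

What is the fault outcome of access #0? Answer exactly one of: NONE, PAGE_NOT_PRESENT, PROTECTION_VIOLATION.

Per-access translation:
#0 VA=0xD044300EA88 (r,user):
  L0: frame=0x11 idx=26 entry=0x13007 [P=1 RW=1 US=1 PS=0]
  L1: frame=0x13 idx=17 entry=0x16007 [P=1 RW=1 US=1 PS=0]
  L2: frame=0x16 idx=24 entry=0x17007 [P=1 RW=1 US=1 PS=0]
  L3: frame=0x17 idx=14 entry=0x1A007 [P=1 RW=1 US=1 PS=0]
  ✓ 0x1AA88  — 4 lookups
#1 VA=0xA000000075F (r,kernel):
  L0: frame=0x11 idx=20 entry=0x13002 [P=0 RW=1 US=0 PS=0]
  ✗ PAGE_NOT_PRESENT  [1 reads]
#2 VA=0x8808340BAF8 (w,kernel):
  L0: frame=0x11 idx=17 entry=0x1E007 [P=1 RW=1 US=1 PS=0]
  L1: frame=0x1E idx=2 entry=0x20007 [P=1 RW=1 US=1 PS=0]
  L2: frame=0x20 idx=26 entry=0x21007 [P=1 RW=1 US=1 PS=0]
  L3: frame=0x21 idx=11 entry=0x25005 [P=1 RW=0 US=1 PS=0]
  ✗ PROTECTION_VIOLATION  [4 reads]

Access #0 fault: NONE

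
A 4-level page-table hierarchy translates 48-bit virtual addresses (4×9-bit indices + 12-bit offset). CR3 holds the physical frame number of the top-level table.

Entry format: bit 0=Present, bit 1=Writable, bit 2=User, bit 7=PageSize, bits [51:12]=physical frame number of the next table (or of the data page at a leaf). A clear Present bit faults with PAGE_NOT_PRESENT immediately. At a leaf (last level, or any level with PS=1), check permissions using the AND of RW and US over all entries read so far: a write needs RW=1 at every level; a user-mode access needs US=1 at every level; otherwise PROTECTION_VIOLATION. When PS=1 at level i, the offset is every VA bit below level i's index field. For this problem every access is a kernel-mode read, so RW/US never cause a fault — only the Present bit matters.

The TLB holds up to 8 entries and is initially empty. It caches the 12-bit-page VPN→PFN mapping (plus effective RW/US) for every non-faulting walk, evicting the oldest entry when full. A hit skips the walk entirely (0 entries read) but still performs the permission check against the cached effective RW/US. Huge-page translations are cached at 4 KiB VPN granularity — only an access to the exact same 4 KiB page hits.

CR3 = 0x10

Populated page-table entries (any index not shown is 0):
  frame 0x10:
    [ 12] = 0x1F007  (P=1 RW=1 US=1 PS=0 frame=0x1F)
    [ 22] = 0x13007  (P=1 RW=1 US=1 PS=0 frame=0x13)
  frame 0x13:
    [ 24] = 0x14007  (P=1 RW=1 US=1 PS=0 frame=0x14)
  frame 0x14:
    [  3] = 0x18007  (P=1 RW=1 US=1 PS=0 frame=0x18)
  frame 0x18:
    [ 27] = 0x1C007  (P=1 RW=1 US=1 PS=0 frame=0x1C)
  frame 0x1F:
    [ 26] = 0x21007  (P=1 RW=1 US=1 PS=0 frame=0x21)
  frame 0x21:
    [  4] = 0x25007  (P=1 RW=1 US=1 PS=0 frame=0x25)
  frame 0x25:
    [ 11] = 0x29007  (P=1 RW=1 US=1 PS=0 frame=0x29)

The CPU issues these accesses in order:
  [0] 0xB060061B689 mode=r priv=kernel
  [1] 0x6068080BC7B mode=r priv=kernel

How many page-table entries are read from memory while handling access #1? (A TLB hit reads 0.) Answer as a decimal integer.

Walk each access:
#0 VA=0xB060061B689 (r,kernel):
  lvl0: tbl 0x10, slot 22 ⇒ 0x13007 (P1/RW1/US1/PS0)
  lvl1: tbl 0x13, slot 24 ⇒ 0x14007 (P1/RW1/US1/PS0)
  lvl2: tbl 0x14, slot 3 ⇒ 0x18007 (P1/RW1/US1/PS0)
  lvl3: tbl 0x18, slot 27 ⇒ 0x1C007 (P1/RW1/US1/PS0)
  ✓ 0x1C689  — 4 lookups
#1 VA=0x6068080BC7B (r,kernel):
  lvl0: tbl 0x10, slot 12 ⇒ 0x1F007 (P1/RW1/US1/PS0)
  lvl1: tbl 0x1F, slot 26 ⇒ 0x21007 (P1/RW1/US1/PS0)
  lvl2: tbl 0x21, slot 4 ⇒ 0x25007 (P1/RW1/US1/PS0)
  lvl3: tbl 0x25, slot 11 ⇒ 0x29007 (P1/RW1/US1/PS0)
  ✓ 0x29C7B  — 4 lookups

Entries read for #1: 4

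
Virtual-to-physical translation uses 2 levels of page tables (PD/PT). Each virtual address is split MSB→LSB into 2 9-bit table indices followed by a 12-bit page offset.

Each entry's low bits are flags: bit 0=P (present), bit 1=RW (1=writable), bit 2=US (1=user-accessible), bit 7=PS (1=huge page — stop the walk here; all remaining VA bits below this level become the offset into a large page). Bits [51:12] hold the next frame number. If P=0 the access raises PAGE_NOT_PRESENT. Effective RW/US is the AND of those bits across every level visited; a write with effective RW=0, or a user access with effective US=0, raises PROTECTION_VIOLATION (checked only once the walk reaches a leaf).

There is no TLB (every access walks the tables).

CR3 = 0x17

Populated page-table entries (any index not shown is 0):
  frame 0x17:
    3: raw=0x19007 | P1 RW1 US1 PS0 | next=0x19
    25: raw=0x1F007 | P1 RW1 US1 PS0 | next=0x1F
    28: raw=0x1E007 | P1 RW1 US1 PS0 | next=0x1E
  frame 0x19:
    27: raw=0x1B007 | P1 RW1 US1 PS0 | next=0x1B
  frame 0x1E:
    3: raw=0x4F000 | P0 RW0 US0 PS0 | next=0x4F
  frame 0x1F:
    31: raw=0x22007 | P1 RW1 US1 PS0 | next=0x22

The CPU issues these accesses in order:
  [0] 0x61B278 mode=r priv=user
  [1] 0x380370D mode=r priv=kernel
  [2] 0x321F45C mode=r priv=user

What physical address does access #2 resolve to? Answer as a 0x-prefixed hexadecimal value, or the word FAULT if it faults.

Trace:
#0 VA=0x61B278 (r,user):
  L0 @0x17[3] → 0x19007  P=1,RW=1,US=1,PS=0
  L1 @0x19[27] → 0x1B007  P=1,RW=1,US=1,PS=0
  → PA=0x1B278  (2 entries read)
#1 VA=0x380370D (r,kernel):
  L0 @0x17[28] → 0x1E007  P=1,RW=1,US=1,PS=0
  L1 @0x1E[3] → 0x4F000  P=0,RW=0,US=0,PS=0
  ⇒ fault: PAGE_NOT_PRESENT  — 2 lookups
#2 VA=0x321F45C (r,user):
  L0 @0x17[25] → 0x1F007  P=1,RW=1,US=1,PS=0
  L1 @0x1F[31] → 0x22007  P=1,RW=1,US=1,PS=0
  → PA=0x2245C  (2 entries read)

Access #2 PA: 0x2245C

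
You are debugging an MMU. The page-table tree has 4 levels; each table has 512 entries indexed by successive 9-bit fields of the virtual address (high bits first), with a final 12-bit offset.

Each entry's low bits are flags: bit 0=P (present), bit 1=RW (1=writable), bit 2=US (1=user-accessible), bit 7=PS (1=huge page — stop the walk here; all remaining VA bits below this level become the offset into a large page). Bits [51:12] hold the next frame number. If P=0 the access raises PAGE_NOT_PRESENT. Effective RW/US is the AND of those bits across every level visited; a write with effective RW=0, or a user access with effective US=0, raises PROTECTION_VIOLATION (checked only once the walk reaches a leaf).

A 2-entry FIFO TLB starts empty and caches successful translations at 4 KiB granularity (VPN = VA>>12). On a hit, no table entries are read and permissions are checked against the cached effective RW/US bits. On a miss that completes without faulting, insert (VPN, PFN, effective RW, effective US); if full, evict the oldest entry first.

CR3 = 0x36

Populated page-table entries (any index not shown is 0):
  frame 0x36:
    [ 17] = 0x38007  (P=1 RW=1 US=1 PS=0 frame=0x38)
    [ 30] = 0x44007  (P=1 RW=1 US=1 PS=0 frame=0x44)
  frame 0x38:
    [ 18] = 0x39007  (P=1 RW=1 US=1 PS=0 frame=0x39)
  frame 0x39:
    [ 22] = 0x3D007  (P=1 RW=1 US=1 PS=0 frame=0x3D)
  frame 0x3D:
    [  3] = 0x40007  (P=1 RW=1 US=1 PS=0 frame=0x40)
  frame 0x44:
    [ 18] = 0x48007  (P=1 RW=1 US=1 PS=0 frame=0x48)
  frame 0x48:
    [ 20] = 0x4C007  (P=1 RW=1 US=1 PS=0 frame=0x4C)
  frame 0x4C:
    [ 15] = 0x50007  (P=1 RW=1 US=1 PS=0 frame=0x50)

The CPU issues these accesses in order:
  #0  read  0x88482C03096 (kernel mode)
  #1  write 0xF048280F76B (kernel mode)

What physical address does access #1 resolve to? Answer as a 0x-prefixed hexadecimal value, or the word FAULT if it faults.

Per-access translation:
#0 VA=0x88482C03096 (r,kernel):
  L0 @0x36[17] → 0x38007  P=1,RW=1,US=1,PS=0
  L1 @0x38[18] → 0x39007  P=1,RW=1,US=1,PS=0
  L2 @0x39[22] → 0x3D007  P=1,RW=1,US=1,PS=0
  L3 @0x3D[3] → 0x40007  P=1,RW=1,US=1,PS=0
  ✓ 0x40096  — 4 lookups
#1 VA=0xF048280F76B (w,kernel):
  L0 @0x36[30] → 0x44007  P=1,RW=1,US=1,PS=0
  L1 @0x44[18] → 0x48007  P=1,RW=1,US=1,PS=0
  L2 @0x48[20] → 0x4C007  P=1,RW=1,US=1,PS=0
  L3 @0x4C[15] → 0x50007  P=1,RW=1,US=1,PS=0
  ✓ 0x5076B  — 4 lookups

Access #1 PA: 0x5076B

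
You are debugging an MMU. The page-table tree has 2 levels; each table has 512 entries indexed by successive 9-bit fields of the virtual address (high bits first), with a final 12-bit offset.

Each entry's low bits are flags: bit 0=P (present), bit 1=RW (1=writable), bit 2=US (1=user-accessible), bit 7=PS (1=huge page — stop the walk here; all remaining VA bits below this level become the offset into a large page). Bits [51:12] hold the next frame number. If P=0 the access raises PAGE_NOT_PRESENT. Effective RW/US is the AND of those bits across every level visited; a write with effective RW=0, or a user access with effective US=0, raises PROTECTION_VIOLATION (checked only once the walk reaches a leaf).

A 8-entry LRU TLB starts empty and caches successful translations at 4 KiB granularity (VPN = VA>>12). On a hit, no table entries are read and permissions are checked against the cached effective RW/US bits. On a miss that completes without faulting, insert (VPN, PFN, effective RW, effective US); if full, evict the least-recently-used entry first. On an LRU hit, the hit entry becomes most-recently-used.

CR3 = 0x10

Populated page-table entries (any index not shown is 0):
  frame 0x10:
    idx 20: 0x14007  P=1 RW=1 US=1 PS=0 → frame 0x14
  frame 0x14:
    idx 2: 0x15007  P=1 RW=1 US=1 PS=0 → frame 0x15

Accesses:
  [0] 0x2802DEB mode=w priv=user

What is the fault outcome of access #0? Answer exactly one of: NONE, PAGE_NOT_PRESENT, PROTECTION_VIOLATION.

Walk each access:
#0 VA=0x2802DEB (w,user):
  L0: frame=0x10 idx=20 entry=0x14007 [P=1 RW=1 US=1 PS=0]
  L1: frame=0x14 idx=2 entry=0x15007 [P=1 RW=1 US=1 PS=0]
  ✓ 0x15DEB  — 2 lookups

Access #0 fault: NONE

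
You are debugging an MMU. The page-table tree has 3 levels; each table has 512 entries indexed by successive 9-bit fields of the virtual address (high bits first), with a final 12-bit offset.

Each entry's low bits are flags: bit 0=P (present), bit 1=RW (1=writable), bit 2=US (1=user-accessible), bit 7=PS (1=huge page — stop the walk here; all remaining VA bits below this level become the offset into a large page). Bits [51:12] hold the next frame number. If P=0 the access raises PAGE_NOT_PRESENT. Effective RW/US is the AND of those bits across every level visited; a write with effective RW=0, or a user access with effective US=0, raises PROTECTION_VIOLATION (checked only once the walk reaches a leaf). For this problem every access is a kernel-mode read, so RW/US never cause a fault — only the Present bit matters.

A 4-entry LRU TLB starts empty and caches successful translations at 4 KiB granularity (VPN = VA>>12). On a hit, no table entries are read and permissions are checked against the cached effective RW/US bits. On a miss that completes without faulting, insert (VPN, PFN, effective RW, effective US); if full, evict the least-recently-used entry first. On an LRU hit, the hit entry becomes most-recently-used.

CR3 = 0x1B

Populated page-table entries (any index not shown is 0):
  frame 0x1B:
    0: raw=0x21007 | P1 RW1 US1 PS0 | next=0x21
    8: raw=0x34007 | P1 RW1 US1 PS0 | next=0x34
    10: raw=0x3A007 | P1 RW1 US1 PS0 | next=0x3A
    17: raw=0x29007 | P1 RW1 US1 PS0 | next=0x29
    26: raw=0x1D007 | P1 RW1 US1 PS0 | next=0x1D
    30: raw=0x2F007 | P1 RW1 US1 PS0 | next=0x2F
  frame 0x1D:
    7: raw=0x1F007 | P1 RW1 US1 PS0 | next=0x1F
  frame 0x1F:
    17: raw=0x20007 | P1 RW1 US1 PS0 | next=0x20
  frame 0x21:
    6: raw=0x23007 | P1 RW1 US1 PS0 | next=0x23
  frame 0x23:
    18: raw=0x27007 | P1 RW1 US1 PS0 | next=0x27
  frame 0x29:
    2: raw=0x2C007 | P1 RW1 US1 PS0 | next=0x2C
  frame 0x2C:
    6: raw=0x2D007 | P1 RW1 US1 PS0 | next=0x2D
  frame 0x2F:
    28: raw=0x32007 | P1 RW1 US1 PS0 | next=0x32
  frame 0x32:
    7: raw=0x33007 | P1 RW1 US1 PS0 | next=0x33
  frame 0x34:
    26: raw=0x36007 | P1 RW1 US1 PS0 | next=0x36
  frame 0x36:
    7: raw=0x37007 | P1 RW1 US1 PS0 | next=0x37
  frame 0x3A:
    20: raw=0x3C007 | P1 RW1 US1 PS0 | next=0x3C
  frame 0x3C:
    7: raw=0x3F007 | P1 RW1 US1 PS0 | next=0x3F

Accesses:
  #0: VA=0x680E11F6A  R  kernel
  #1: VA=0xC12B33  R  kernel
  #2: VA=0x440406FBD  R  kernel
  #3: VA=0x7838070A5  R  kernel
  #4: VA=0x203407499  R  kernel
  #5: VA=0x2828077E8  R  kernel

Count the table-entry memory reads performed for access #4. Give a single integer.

Walk each access:
#0 VA=0x680E11F6A (r,kernel):
  lvl0: tbl 0x1B, slot 26 ⇒ 0x1D007 (P1/RW1/US1/PS0)
  lvl1: tbl 0x1D, slot 7 ⇒ 0x1F007 (P1/RW1/US1/PS0)
  lvl2: tbl 0x1F, slot 17 ⇒ 0x20007 (P1/RW1/US1/PS0)
  → PA=0x20F6A  (3 entries read)
#1 VA=0xC12B33 (r,kernel):
  lvl0: tbl 0x1B, slot 0 ⇒ 0x21007 (P1/RW1/US1/PS0)
  lvl1: tbl 0x21, slot 6 ⇒ 0x23007 (P1/RW1/US1/PS0)
  lvl2: tbl 0x23, slot 18 ⇒ 0x27007 (P1/RW1/US1/PS0)
  → PA=0x27B33  (3 entries read)
#2 VA=0x440406FBD (r,kernel):
  lvl0: tbl 0x1B, slot 17 ⇒ 0x29007 (P1/RW1/US1/PS0)
  lvl1: tbl 0x29, slot 2 ⇒ 0x2C007 (P1/RW1/US1/PS0)
  lvl2: tbl 0x2C, slot 6 ⇒ 0x2D007 (P1/RW1/US1/PS0)
  → PA=0x2DFBD  (3 entries read)
#3 VA=0x7838070A5 (r,kernel):
  lvl0: tbl 0x1B, slot 30 ⇒ 0x2F007 (P1/RW1/US1/PS0)
  lvl1: tbl 0x2F, slot 28 ⇒ 0x32007 (P1/RW1/US1/PS0)
  lvl2: tbl 0x32, slot 7 ⇒ 0x33007 (P1/RW1/US1/PS0)
  → PA=0x330A5  (3 entries read)
#4 VA=0x203407499 (r,kernel):
  lvl0: tbl 0x1B, slot 8 ⇒ 0x34007 (P1/RW1/US1/PS0)
  lvl1: tbl 0x34, slot 26 ⇒ 0x36007 (P1/RW1/US1/PS0)
  lvl2: tbl 0x36, slot 7 ⇒ 0x37007 (P1/RW1/US1/PS0)
  → PA=0x37499  (3 entries read)
#5 VA=0x2828077E8 (r,kernel):
  lvl0: tbl 0x1B, slot 10 ⇒ 0x3A007 (P1/RW1/US1/PS0)
  lvl1: tbl 0x3A, slot 20 ⇒ 0x3C007 (P1/RW1/US1/PS0)
  lvl2: tbl 0x3C, slot 7 ⇒ 0x3F007 (P1/RW1/US1/PS0)
  → PA=0x3F7E8  (3 entries read)

Entries read for #4: 3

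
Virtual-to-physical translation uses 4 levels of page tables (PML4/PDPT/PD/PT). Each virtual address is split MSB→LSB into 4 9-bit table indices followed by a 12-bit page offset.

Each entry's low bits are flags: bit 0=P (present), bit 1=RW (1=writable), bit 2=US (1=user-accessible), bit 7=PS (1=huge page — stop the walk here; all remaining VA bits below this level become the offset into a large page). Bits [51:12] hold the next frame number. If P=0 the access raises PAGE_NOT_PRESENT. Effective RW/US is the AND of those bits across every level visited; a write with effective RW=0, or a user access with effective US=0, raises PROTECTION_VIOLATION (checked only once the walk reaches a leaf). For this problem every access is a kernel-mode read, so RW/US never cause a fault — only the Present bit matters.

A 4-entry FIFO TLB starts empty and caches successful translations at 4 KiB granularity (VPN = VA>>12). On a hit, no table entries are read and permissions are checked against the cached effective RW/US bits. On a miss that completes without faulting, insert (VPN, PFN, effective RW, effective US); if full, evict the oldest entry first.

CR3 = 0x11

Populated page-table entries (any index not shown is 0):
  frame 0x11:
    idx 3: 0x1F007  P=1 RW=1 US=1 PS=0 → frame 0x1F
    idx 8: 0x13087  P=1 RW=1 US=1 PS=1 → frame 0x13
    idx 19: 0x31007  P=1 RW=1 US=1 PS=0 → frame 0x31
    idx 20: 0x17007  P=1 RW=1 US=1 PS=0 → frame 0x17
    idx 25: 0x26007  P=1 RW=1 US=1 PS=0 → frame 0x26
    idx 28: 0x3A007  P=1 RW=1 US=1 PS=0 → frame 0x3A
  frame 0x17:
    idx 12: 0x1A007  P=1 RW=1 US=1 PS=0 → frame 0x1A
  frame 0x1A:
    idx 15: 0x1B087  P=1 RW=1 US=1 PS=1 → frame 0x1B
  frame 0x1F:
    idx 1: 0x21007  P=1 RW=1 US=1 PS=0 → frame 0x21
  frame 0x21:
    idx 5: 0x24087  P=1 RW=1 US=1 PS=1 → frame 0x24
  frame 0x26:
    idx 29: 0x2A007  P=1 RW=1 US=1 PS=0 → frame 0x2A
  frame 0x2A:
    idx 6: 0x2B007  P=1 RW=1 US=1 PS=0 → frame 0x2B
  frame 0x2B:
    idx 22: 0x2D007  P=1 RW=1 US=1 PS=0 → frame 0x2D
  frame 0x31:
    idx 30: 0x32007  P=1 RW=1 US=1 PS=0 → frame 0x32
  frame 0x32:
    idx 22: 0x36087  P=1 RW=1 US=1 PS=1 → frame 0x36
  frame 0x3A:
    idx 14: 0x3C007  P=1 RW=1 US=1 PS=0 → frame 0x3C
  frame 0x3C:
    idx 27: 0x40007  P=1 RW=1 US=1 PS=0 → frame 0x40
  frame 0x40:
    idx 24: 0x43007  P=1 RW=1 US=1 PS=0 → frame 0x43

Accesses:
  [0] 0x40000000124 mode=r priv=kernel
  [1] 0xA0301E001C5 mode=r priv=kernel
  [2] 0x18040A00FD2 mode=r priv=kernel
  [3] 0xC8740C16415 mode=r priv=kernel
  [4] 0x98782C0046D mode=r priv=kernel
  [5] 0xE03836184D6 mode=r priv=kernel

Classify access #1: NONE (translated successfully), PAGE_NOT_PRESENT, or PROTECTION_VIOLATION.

Walk each access:
#0 VA=0x40000000124 (r,kernel):
  L0: frame=0x11 idx=8 entry=0x13087 [P=1 RW=1 US=1 PS=1]
  ✓ 0x13124 (huge @L0)  — 1 lookups
#1 VA=0xA0301E001C5 (r,kernel):
  L0: frame=0x11 idx=20 entry=0x17007 [P=1 RW=1 US=1 PS=0]
  L1: frame=0x17 idx=12 entry=0x1A007 [P=1 RW=1 US=1 PS=0]
  L2: frame=0x1A idx=15 entry=0x1B087 [P=1 RW=1 US=1 PS=1]
  ✓ 0x1B1C5 (huge @L2)  — 3 lookups
#2 VA=0x18040A00FD2 (r,kernel):
  L0: frame=0x11 idx=3 entry=0x1F007 [P=1 RW=1 US=1 PS=0]
  L1: frame=0x1F idx=1 entry=0x21007 [P=1 RW=1 US=1 PS=0]
  L2: frame=0x21 idx=5 entry=0x24087 [P=1 RW=1 US=1 PS=1]
  ✓ 0x24FD2 (huge @L2)  — 3 lookups
#3 VA=0xC8740C16415 (r,kernel):
  L0: frame=0x11 idx=25 entry=0x26007 [P=1 RW=1 US=1 PS=0]
  L1: frame=0x26 idx=29 entry=0x2A007 [P=1 RW=1 US=1 PS=0]
  L2: frame=0x2A idx=6 entry=0x2B007 [P=1 RW=1 US=1 PS=0]
  L3: frame=0x2B idx=22 entry=0x2D007 [P=1 RW=1 US=1 PS=0]
  ✓ 0x2D415  — 4 lookups
#4 VA=0x98782C0046D (r,kernel):
  L0: frame=0x11 idx=19 entry=0x31007 [P=1 RW=1 US=1 PS=0]
  L1: frame=0x31 idx=30 entry=0x32007 [P=1 RW=1 US=1 PS=0]
  L2: frame=0x32 idx=22 entry=0x36087 [P=1 RW=1 US=1 PS=1]
  ✓ 0x3646D (huge @L2)  — 3 lookups
#5 VA=0xE03836184D6 (r,kernel):
  L0: frame=0x11 idx=28 entry=0x3A007 [P=1 RW=1 US=1 PS=0]
  L1: frame=0x3A idx=14 entry=0x3C007 [P=1 RW=1 US=1 PS=0]
  L2: frame=0x3C idx=27 entry=0x40007 [P=1 RW=1 US=1 PS=0]
  L3: frame=0x40 idx=24 entry=0x43007 [P=1 RW=1 US=1 PS=0]
  ✓ 0x434D6  — 4 lookups

Access #1 fault: NONE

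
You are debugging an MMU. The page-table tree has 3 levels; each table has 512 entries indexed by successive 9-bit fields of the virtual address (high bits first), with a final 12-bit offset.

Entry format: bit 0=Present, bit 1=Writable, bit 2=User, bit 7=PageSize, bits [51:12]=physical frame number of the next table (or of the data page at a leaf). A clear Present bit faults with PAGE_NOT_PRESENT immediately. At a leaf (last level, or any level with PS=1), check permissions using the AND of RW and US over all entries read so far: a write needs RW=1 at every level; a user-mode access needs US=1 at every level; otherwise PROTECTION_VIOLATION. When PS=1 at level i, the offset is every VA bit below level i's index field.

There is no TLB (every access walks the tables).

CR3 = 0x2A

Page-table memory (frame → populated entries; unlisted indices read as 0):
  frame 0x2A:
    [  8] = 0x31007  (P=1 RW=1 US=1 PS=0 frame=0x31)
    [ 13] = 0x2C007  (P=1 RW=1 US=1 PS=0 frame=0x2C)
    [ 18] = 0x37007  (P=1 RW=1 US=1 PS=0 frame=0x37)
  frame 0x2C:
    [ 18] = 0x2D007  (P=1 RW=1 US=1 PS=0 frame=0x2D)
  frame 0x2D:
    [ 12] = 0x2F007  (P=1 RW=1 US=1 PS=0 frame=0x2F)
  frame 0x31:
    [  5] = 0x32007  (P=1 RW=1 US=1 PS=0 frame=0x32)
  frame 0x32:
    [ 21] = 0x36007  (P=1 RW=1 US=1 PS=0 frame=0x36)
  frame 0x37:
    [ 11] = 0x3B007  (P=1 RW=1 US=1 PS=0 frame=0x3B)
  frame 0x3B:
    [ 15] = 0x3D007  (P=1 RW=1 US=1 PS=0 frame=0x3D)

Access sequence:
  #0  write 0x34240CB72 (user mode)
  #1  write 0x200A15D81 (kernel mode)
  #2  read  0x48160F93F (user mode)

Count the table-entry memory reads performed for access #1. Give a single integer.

Walk each access:
#0 VA=0x34240CB72 (w,user):
  L0: frame=0x2A idx=13 entry=0x2C007 [P=1 RW=1 US=1 PS=0]
  L1: frame=0x2C idx=18 entry=0x2D007 [P=1 RW=1 US=1 PS=0]
  L2: frame=0x2D idx=12 entry=0x2F007 [P=1 RW=1 US=1 PS=0]
  → PA=0x2FB72  (3 entries read)
#1 VA=0x200A15D81 (w,kernel):
  L0: frame=0x2A idx=8 entry=0x31007 [P=1 RW=1 US=1 PS=0]
  L1: frame=0x31 idx=5 entry=0x32007 [P=1 RW=1 US=1 PS=0]
  L2: frame=0x32 idx=21 entry=0x36007 [P=1 RW=1 US=1 PS=0]
  → PA=0x36D81  (3 entries read)
#2 VA=0x48160F93F (r,user):
  L0: frame=0x2A idx=18 entry=0x37007 [P=1 RW=1 US=1 PS=0]
  L1: frame=0x37 idx=11 entry=0x3B007 [P=1 RW=1 US=1 PS=0]
  L2: frame=0x3B idx=15 entry=0x3D007 [P=1 RW=1 US=1 PS=0]
  → PA=0x3D93F  (3 entries read)

Entries read for #1: 3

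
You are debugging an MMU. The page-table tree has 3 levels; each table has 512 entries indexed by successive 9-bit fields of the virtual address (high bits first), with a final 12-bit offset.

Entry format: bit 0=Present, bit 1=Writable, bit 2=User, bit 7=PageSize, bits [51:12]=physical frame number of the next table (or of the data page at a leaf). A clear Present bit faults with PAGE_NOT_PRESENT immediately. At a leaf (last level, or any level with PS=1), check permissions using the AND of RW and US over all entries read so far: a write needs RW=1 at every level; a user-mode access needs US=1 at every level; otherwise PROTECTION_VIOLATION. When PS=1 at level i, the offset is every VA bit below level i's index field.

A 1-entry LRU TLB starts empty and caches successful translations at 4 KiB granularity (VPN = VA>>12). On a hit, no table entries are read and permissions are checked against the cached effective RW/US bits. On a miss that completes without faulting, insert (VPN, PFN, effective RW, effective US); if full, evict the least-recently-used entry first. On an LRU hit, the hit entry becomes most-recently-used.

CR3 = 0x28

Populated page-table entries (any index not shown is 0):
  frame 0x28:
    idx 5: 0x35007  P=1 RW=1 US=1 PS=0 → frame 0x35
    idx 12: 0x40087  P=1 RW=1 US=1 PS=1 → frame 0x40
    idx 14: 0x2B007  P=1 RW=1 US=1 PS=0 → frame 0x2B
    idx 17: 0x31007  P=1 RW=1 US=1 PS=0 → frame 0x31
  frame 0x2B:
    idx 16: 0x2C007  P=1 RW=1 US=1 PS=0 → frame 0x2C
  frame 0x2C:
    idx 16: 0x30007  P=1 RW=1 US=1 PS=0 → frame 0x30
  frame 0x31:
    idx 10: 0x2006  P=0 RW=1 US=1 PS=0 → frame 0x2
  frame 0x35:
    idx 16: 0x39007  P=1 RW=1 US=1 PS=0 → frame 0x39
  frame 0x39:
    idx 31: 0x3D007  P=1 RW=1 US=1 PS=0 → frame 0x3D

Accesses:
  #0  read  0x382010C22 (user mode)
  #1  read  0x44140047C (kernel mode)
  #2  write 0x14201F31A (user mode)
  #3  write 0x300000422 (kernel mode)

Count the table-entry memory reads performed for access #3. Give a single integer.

Per-access translation:
#0 VA=0x382010C22 (r,user):
  [0] read 0x28 idx=14: raw=0x2B007 flags P=1 W=1 U=1 S=0
  [1] read 0x2B idx=16: raw=0x2C007 flags P=1 W=1 U=1 S=0
  [2] read 0x2C idx=16: raw=0x30007 flags P=1 W=1 U=1 S=0
  → PA=0x30C22  (3 entries read)
#1 VA=0x44140047C (r,kernel):
  [0] read 0x28 idx=17: raw=0x31007 flags P=1 W=1 U=1 S=0
  [1] read 0x31 idx=10: raw=0x2006 flags P=0 W=1 U=1 S=0
  ✗ PAGE_NOT_PRESENT  [2 reads]
#2 VA=0x14201F31A (w,user):
  [0] read 0x28 idx=5: raw=0x35007 flags P=1 W=1 U=1 S=0
  [1] read 0x35 idx=16: raw=0x39007 flags P=1 W=1 U=1 S=0
  [2] read 0x39 idx=31: raw=0x3D007 flags P=1 W=1 U=1 S=0
  → PA=0x3D31A  (3 entries read)
#3 VA=0x300000422 (w,kernel):
  [0] read 0x28 idx=12: raw=0x40087 flags P=1 W=1 U=1 S=1
  → PA=0x40422 (huge @L0)  (1 entries read)

Entries read for #3: 1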